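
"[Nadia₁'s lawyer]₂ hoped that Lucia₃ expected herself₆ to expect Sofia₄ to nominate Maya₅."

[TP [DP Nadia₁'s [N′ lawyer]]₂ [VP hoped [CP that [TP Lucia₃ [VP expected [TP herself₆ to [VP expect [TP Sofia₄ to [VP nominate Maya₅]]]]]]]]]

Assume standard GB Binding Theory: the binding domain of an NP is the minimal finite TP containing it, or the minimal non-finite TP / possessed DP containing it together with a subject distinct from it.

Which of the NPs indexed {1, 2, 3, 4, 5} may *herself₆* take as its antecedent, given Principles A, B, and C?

*herself* is an anaphor, so Principle A applies: it must be bound in its binding domain.
Binding domain of *herself₆*: the embedded TP, whose subject is Lucia₃.
*Nadia₁* does not c-command the anaphor → cannot bind it.
*[Nadia₁'s lawyer]₂* c-commands the anaphor but is outside its binding domain → cannot satisfy Principle A.
*Lucia₃* c-commands the anaphor within its binding domain → licit binder.
*Sofia₄* does not c-command the anaphor → cannot bind it.
*Maya₅* does not c-command the anaphor → cannot bind it.

{3}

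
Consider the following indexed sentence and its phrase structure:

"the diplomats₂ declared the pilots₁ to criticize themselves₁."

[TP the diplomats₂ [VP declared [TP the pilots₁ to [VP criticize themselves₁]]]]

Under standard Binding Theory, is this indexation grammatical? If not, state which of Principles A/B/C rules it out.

The two coindexed NPs are *the pilots₁* and *themselves₁*.
*themselves₁* is an anaphor; its binding domain is the embedded TP, whose subject is the pilots₁. *the pilots₁* c-commands it within that domain and shares its index, so Principle A is satisfied.
*the pilots₁* is an R-expression; *themselves₁* does not c-command it, and no other NP shares its index, so Principle C is satisfied.
All principles are respected.

grammatical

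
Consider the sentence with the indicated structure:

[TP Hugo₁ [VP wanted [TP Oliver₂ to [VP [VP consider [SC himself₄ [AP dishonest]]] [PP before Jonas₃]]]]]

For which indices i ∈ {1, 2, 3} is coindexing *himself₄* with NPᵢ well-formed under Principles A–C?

{2}

*himself* is an anaphor, so Principle A applies: it must be bound in its binding domain.
Binding domain of *himself₄*: the embedded TP, whose subject is Oliver₂.
*Hugo₁* c-commands the anaphor but is outside its binding domain → cannot satisfy Principle A.
*Oliver₂* c-commands the anaphor within its binding domain → licit binder.
*Jonas₃* does not c-command the anaphor → cannot bind it.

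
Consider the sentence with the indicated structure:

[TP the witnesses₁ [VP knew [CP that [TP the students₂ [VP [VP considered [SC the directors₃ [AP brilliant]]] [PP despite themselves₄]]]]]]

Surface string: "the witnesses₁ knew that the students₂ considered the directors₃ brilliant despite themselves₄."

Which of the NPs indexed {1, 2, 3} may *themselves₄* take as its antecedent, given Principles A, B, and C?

*themselves* is an anaphor, so Principle A applies: it must be bound in its binding domain.
Binding domain of *themselves₄*: the embedded TP, whose subject is the students₂.
*the witnesses₁* c-commands the anaphor but is outside its binding domain → cannot satisfy Principle A.
*the students₂* c-commands the anaphor within its binding domain → licit binder.
*the directors₃* does not c-command the anaphor → cannot bind it.

{2}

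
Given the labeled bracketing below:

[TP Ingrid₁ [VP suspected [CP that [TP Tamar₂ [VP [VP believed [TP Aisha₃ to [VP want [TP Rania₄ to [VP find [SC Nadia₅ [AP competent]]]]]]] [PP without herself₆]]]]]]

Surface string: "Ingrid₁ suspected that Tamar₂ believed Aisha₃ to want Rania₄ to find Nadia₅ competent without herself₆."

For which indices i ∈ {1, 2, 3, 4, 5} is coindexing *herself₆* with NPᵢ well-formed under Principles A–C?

{2}

*herself* is an anaphor, so Principle A applies: it must be bound in its binding domain.
Binding domain of *herself₆*: the embedded TP, whose subject is Tamar₂.
*Ingrid₁* c-commands the anaphor but is outside its binding domain → cannot satisfy Principle A.
*Tamar₂* c-commands the anaphor within its binding domain → licit binder.
*Aisha₃* does not c-command the anaphor → cannot bind it.
*Rania₄* does not c-command the anaphor → cannot bind it.
*Nadia₅* does not c-command the anaphor → cannot bind it.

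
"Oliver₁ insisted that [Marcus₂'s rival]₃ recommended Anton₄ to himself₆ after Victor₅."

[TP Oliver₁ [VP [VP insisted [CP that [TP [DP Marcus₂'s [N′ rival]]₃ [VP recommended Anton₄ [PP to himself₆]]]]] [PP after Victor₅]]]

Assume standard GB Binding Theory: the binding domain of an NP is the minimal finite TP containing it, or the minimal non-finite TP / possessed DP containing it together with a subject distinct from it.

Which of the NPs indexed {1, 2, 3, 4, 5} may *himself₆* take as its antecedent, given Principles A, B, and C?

*himself* is an anaphor, so Principle A applies: it must be bound in its binding domain.
Binding domain of *himself₆*: the embedded TP, whose subject is [Marcus₂'s rival]₃.
*Oliver₁* c-commands the anaphor but is outside its binding domain → cannot satisfy Principle A.
*Marcus₂* does not c-command the anaphor → cannot bind it.
*[Marcus₂'s rival]₃* c-commands the anaphor within its binding domain → licit binder.
*Anton₄* c-commands the anaphor within its binding domain → licit binder.
*Victor₅* does not c-command the anaphor → cannot bind it.

{3, 4}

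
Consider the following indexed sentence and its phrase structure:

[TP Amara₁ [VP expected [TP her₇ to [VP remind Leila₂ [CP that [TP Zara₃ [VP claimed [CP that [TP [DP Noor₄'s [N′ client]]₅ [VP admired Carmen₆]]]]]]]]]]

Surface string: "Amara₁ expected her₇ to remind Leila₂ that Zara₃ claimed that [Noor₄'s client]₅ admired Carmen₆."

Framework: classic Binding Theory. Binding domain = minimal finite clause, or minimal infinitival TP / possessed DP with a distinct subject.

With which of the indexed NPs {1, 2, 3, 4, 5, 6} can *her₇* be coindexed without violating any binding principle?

*her* is a pronoun, so Principle B applies: it must be free in its binding domain.
Binding domain of *her₇*: the matrix TP, whose subject is Amara₁.
*Amara₁* c-commands the pronoun within its binding domain → coindexation would violate Principle B.
*Leila₂*: the pronoun c-commands this R-expression → coindexation would violate Principle C on *Leila₂*.
*Zara₃*: the pronoun c-commands this R-expression → coindexation would violate Principle C on *Zara₃*.
*Noor₄*: the pronoun c-commands this R-expression → coindexation would violate Principle C on *Noor₄*.
*[Noor₄'s client]₅*: the pronoun c-commands this R-expression → coindexation would violate Principle C on *[Noor₄'s client]₅*.
*Carmen₆*: the pronoun c-commands this R-expression → coindexation would violate Principle C on *Carmen₆*.

none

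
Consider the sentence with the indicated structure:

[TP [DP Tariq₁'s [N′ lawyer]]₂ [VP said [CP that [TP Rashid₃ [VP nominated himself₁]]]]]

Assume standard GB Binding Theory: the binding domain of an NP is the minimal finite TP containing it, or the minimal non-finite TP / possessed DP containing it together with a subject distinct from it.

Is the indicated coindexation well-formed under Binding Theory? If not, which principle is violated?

Principle A

The two coindexed NPs are *Tariq₁* and *himself₁*.
*himself₁* is an anaphor. Principle A requires it to be bound within its binding domain — the embedded TP, whose subject is Rashid₃.
Within that domain it is c-commanded by *Rashid₃*, which does not share its index.
*Tariq₁* does not c-command the anaphor at all.
The anaphor is unbound in its domain → Principle A violation.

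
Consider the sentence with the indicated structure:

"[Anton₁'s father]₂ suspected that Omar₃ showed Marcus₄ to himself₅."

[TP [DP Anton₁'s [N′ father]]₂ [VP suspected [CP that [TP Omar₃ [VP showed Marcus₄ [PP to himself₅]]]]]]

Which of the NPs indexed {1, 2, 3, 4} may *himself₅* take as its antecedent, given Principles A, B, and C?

{3, 4}

*himself* is an anaphor, so Principle A applies: it must be bound in its binding domain.
Binding domain of *himself₅*: the embedded TP, whose subject is Omar₃.
*Anton₁* does not c-command the anaphor → cannot bind it.
*[Anton₁'s father]₂* c-commands the anaphor but is outside its binding domain → cannot satisfy Principle A.
*Omar₃* c-commands the anaphor within its binding domain → licit binder.
*Marcus₄* c-commands the anaphor within its binding domain → licit binder.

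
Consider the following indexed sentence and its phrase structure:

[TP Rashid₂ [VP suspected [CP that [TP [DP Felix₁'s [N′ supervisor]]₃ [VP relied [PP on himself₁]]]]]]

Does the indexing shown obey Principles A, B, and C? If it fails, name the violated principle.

The two coindexed NPs are *Felix₁* and *himself₁*.
*himself₁* is an anaphor. Principle A requires it to be bound within its binding domain — the embedded TP, whose subject is [Felix₁'s supervisor]₃.
Within that domain it is c-commanded by *[Felix₁'s supervisor]₃*, which does not share its index.
*Felix₁* does not c-command the anaphor at all.
The anaphor is unbound in its domain → Principle A violation.

Principle A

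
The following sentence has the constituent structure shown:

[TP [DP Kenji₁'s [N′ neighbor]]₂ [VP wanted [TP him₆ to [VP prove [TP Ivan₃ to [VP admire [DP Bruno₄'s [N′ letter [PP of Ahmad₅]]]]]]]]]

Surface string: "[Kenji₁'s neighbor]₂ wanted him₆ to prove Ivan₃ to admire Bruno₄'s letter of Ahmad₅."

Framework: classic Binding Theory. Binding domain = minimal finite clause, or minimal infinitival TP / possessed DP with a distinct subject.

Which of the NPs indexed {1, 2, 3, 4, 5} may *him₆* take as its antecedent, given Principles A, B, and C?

*him* is a pronoun, so Principle B applies: it must be free in its binding domain.
Binding domain of *him₆*: the matrix TP, whose subject is [Kenji₁'s neighbor]₂.
*Kenji₁* and the pronoun do not c-command one another → neither Principle B nor Principle C is at stake; coindexation permitted.
*[Kenji₁'s neighbor]₂* c-commands the pronoun within its binding domain → coindexation would violate Principle B.
*Ivan₃*: the pronoun c-commands this R-expression → coindexation would violate Principle C on *Ivan₃*.
*Bruno₄*: the pronoun c-commands this R-expression → coindexation would violate Principle C on *Bruno₄*.
*Ahmad₅*: the pronoun c-commands this R-expression → coindexation would violate Principle C on *Ahmad₅*.

{1}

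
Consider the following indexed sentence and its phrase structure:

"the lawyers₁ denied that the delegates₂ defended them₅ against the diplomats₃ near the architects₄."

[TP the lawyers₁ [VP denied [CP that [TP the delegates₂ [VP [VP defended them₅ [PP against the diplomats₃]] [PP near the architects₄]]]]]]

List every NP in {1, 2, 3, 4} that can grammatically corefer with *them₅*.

*them* is a pronoun, so Principle B applies: it must be free in its binding domain.
Binding domain of *them₅*: the embedded TP, whose subject is the delegates₂.
*the lawyers₁* c-commands the pronoun but from outside its binding domain, and is not c-commanded by it → coindexation permitted.
*the delegates₂* c-commands the pronoun within its binding domain → coindexation would violate Principle B.
*the diplomats₃*: the pronoun c-commands this R-expression → coindexation would violate Principle C on *the diplomats₃*.
*the architects₄* and the pronoun do not c-command one another → neither Principle B nor Principle C is at stake; coindexation permitted.

{1, 4}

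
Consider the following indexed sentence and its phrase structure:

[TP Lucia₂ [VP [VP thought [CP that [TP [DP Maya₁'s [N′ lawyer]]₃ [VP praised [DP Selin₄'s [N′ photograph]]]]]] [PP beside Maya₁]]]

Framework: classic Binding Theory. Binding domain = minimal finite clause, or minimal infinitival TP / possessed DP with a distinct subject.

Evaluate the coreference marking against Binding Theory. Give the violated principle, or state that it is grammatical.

The two coindexed NPs are *Maya₁* and *Maya₁*.
*Maya₁* is an R-expression; no coindexed NP c-commands it, so Principle C holds.
*Maya₁* is an R-expression; *Maya₁* does not c-command it, and no other NP shares its index, so Principle C is satisfied.
All principles are respected.

grammatical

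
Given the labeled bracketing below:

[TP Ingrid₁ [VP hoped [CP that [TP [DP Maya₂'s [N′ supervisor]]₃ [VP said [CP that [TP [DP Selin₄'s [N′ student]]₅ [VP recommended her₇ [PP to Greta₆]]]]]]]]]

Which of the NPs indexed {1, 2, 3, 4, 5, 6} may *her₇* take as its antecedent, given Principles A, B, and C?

{1, 2, 3, 4}

*her* is a pronoun, so Principle B applies: it must be free in its binding domain.
Binding domain of *her₇*: the embedded TP, whose subject is [Selin₄'s student]₅.
*Ingrid₁* c-commands the pronoun but from outside its binding domain, and is not c-commanded by it → coindexation permitted.
*Maya₂* and the pronoun do not c-command one another → neither Principle B nor Principle C is at stake; coindexation permitted.
*[Maya₂'s supervisor]₃* c-commands the pronoun but from outside its binding domain, and is not c-commanded by it → coindexation permitted.
*Selin₄* and the pronoun do not c-command one another → neither Principle B nor Principle C is at stake; coindexation permitted.
*[Selin₄'s student]₅* c-commands the pronoun within its binding domain → coindexation would violate Principle B.
*Greta₆*: the pronoun c-commands this R-expression → coindexation would violate Principle C on *Greta₆*.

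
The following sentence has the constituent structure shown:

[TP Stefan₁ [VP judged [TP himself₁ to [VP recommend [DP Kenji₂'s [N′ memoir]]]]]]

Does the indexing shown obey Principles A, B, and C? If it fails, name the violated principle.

grammatical

The two coindexed NPs are *Stefan₁* and *himself₁*.
*himself₁* is an anaphor; its binding domain is the matrix TP, whose subject is Stefan₁. *Stefan₁* c-commands it within that domain and shares its index, so Principle A is satisfied.
*Stefan₁* is an R-expression; *himself₁* does not c-command it, and no other NP shares its index, so Principle C is satisfied.
All principles are respected.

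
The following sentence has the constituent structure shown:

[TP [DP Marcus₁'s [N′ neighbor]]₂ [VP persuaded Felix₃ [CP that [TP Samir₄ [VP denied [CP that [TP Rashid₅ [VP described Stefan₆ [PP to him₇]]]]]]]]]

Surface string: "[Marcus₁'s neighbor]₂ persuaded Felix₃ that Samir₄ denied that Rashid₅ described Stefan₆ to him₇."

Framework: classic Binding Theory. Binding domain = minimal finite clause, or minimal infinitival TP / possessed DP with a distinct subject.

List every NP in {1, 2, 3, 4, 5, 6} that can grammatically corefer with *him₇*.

*him* is a pronoun, so Principle B applies: it must be free in its binding domain.
Binding domain of *him₇*: the embedded TP, whose subject is Rashid₅.
*Marcus₁* and the pronoun do not c-command one another → neither Principle B nor Principle C is at stake; coindexation permitted.
*[Marcus₁'s neighbor]₂* c-commands the pronoun but from outside its binding domain, and is not c-commanded by it → coindexation permitted.
*Felix₃* c-commands the pronoun but from outside its binding domain, and is not c-commanded by it → coindexation permitted.
*Samir₄* c-commands the pronoun but from outside its binding domain, and is not c-commanded by it → coindexation permitted.
*Rashid₅* c-commands the pronoun within its binding domain → coindexation would violate Principle B.
*Stefan₆* c-commands the pronoun within its binding domain → coindexation would violate Principle B.

{1, 2, 3, 4}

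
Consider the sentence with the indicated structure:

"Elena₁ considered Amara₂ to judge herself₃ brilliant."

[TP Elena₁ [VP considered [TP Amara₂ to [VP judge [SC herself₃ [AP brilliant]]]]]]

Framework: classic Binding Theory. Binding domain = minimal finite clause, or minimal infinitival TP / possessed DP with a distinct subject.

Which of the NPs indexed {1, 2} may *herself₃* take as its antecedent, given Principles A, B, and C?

*herself* is an anaphor, so Principle A applies: it must be bound in its binding domain.
Binding domain of *herself₃*: the embedded TP, whose subject is Amara₂.
*Elena₁* c-commands the anaphor but is outside its binding domain → cannot satisfy Principle A.
*Amara₂* c-commands the anaphor within its binding domain → licit binder.

{2}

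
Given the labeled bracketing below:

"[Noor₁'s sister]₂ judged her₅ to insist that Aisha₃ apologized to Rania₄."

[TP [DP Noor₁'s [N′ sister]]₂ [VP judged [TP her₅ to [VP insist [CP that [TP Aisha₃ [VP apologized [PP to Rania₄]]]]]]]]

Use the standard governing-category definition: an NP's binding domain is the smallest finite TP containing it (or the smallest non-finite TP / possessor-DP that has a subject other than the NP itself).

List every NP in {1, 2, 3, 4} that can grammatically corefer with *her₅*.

*her* is a pronoun, so Principle B applies: it must be free in its binding domain.
Binding domain of *her₅*: the matrix TP, whose subject is [Noor₁'s sister]₂.
*Noor₁* and the pronoun do not c-command one another → neither Principle B nor Principle C is at stake; coindexation permitted.
*[Noor₁'s sister]₂* c-commands the pronoun within its binding domain → coindexation would violate Principle B.
*Aisha₃*: the pronoun c-commands this R-expression → coindexation would violate Principle C on *Aisha₃*.
*Rania₄*: the pronoun c-commands this R-expression → coindexation would violate Principle C on *Rania₄*.

{1}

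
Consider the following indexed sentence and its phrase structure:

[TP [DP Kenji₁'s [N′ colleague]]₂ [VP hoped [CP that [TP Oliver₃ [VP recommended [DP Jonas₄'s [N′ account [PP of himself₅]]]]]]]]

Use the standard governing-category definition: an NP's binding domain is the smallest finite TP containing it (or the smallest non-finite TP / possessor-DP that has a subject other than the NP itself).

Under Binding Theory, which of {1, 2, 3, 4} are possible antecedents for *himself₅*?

*himself* is an anaphor, so Principle A applies: it must be bound in its binding domain.
Binding domain of *himself₅*: the possessed DP, whose subject is Jonas₄.
*Kenji₁* does not c-command the anaphor → cannot bind it.
*[Kenji₁'s colleague]₂* c-commands the anaphor but is outside its binding domain → cannot satisfy Principle A.
*Oliver₃* c-commands the anaphor but is outside its binding domain → cannot satisfy Principle A.
*Jonas₄* c-commands the anaphor within its binding domain → licit binder.

{4}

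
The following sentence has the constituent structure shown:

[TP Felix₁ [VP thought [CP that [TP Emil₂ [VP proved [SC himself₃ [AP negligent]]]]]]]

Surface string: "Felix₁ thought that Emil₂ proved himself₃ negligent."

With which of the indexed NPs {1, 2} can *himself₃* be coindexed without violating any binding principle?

{2}

*himself* is an anaphor, so Principle A applies: it must be bound in its binding domain.
Binding domain of *himself₃*: the embedded TP, whose subject is Emil₂.
*Felix₁* c-commands the anaphor but is outside its binding domain → cannot satisfy Principle A.
*Emil₂* c-commands the anaphor within its binding domain → licit binder.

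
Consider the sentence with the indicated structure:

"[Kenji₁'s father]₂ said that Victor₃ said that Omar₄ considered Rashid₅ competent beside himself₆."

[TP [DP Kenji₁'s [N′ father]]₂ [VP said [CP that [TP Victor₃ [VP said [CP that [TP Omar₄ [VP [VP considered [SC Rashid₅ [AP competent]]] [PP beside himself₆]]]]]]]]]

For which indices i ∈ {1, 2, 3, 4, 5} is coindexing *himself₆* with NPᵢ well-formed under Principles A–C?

{4}

*himself* is an anaphor, so Principle A applies: it must be bound in its binding domain.
Binding domain of *himself₆*: the embedded TP, whose subject is Omar₄.
*Kenji₁* does not c-command the anaphor → cannot bind it.
*[Kenji₁'s father]₂* c-commands the anaphor but is outside its binding domain → cannot satisfy Principle A.
*Victor₃* c-commands the anaphor but is outside its binding domain → cannot satisfy Principle A.
*Omar₄* c-commands the anaphor within its binding domain → licit binder.
*Rashid₅* does not c-command the anaphor → cannot bind it.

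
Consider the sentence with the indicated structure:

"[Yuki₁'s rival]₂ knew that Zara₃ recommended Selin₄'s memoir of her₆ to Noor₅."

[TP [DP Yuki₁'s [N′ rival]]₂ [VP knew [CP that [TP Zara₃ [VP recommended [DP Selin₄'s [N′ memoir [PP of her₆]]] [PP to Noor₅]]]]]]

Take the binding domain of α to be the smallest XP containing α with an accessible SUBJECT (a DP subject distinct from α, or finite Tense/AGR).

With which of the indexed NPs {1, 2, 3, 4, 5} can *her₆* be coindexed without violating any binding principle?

*her* is a pronoun, so Principle B applies: it must be free in its binding domain.
Binding domain of *her₆*: the possessed DP, whose subject is Selin₄.
*Yuki₁* and the pronoun do not c-command one another → neither Principle B nor Principle C is at stake; coindexation permitted.
*[Yuki₁'s rival]₂* c-commands the pronoun but from outside its binding domain, and is not c-commanded by it → coindexation permitted.
*Zara₃* c-commands the pronoun but from outside its binding domain, and is not c-commanded by it → coindexation permitted.
*Selin₄* c-commands the pronoun within its binding domain → coindexation would violate Principle B.
*Noor₅* and the pronoun do not c-command one another → neither Principle B nor Principle C is at stake; coindexation permitted.

{1, 2, 3, 5}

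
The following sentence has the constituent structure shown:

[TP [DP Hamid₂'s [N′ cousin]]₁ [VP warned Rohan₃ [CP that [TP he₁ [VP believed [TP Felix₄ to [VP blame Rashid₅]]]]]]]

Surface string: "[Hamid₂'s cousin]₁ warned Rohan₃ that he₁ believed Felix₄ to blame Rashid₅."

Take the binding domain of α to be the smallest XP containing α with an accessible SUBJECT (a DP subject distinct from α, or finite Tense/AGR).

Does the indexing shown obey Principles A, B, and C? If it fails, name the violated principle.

grammatical

The two coindexed NPs are *[Hamid₂'s cousin]₁* and *he₁*.
*he₁* is a pronoun; nothing c-commands it within its binding domain (the embedded TP.), so Principle B holds trivially.
*[Hamid₂'s cousin]₁* is an R-expression; *he₁* does not c-command it, and no other NP shares its index, so Principle C is satisfied.
All principles are respected.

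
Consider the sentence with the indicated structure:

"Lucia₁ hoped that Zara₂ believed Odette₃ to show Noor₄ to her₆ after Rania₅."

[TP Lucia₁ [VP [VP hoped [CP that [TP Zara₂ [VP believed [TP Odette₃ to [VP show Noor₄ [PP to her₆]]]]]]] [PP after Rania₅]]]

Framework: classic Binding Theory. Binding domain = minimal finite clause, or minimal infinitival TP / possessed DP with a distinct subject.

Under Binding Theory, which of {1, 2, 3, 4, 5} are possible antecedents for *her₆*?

*her* is a pronoun, so Principle B applies: it must be free in its binding domain.
Binding domain of *her₆*: the embedded TP, whose subject is Odette₃.
*Lucia₁* c-commands the pronoun but from outside its binding domain, and is not c-commanded by it → coindexation permitted.
*Zara₂* c-commands the pronoun but from outside its binding domain, and is not c-commanded by it → coindexation permitted.
*Odette₃* c-commands the pronoun within its binding domain → coindexation would violate Principle B.
*Noor₄* c-commands the pronoun within its binding domain → coindexation would violate Principle B.
*Rania₅* and the pronoun do not c-command one another → neither Principle B nor Principle C is at stake; coindexation permitted.

{1, 2, 5}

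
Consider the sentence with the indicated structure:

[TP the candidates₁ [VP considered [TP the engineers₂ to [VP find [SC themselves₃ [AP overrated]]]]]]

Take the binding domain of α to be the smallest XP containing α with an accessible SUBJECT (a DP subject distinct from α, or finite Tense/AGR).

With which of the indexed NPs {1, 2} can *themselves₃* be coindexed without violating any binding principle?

{2}

*themselves* is an anaphor, so Principle A applies: it must be bound in its binding domain.
Binding domain of *themselves₃*: the embedded TP, whose subject is the engineers₂.
*the candidates₁* c-commands the anaphor but is outside its binding domain → cannot satisfy Principle A.
*the engineers₂* c-commands the anaphor within its binding domain → licit binder.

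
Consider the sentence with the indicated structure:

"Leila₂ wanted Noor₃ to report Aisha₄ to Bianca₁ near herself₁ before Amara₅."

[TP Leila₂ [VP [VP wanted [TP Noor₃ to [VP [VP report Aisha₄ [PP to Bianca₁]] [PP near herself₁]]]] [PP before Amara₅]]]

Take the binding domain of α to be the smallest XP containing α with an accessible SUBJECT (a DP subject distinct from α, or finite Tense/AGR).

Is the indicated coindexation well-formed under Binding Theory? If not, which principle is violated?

Principle A

The two coindexed NPs are *Bianca₁* and *herself₁*.
*herself₁* is an anaphor. Principle A requires it to be bound within its binding domain — the embedded TP, whose subject is Noor₃.
Within that domain it is c-commanded by *Noor₃*, which does not share its index.
*Bianca₁* does not c-command the anaphor at all.
The anaphor is unbound in its domain → Principle A violation.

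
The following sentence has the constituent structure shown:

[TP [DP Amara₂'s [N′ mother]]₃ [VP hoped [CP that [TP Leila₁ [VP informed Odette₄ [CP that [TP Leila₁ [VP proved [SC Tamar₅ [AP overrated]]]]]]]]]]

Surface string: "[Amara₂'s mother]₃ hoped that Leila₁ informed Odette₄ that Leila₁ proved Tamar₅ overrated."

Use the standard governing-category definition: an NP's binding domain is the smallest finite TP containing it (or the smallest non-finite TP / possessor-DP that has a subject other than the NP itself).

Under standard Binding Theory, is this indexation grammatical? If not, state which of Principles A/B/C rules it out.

The two coindexed NPs are *Leila₁* (the higher occurrence) and *Leila₁* (the lower occurrence).
*Leila₁* (the lower occurrence) is an R-expression. Principle C requires it to be free everywhere.
*Leila₁* (the higher occurrence) c-commands it and carries the same index.
The R-expression is bound → Principle C violation.

Principle C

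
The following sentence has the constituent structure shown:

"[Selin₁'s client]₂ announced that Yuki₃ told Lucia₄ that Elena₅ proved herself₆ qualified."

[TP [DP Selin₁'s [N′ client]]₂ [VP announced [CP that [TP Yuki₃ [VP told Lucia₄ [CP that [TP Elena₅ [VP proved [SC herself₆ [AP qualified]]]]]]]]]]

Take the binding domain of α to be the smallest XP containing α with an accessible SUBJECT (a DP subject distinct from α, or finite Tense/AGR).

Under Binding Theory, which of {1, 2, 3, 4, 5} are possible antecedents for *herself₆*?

{5}

*herself* is an anaphor, so Principle A applies: it must be bound in its binding domain.
Binding domain of *herself₆*: the embedded TP, whose subject is Elena₅.
*Selin₁* does not c-command the anaphor → cannot bind it.
*[Selin₁'s client]₂* c-commands the anaphor but is outside its binding domain → cannot satisfy Principle A.
*Yuki₃* c-commands the anaphor but is outside its binding domain → cannot satisfy Principle A.
*Lucia₄* c-commands the anaphor but is outside its binding domain → cannot satisfy Principle A.
*Elena₅* c-commands the anaphor within its binding domain → licit binder.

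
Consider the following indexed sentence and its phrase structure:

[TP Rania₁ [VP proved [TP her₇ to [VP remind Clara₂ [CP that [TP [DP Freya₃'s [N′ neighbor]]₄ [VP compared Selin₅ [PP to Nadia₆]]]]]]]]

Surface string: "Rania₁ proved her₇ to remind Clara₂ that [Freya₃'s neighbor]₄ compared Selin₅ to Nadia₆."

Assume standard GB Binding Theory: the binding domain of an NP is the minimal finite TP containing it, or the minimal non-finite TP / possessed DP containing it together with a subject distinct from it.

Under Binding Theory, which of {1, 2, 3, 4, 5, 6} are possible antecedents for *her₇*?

*her* is a pronoun, so Principle B applies: it must be free in its binding domain.
Binding domain of *her₇*: the matrix TP, whose subject is Rania₁.
*Rania₁* c-commands the pronoun within its binding domain → coindexation would violate Principle B.
*Clara₂*: the pronoun c-commands this R-expression → coindexation would violate Principle C on *Clara₂*.
*Freya₃*: the pronoun c-commands this R-expression → coindexation would violate Principle C on *Freya₃*.
*[Freya₃'s neighbor]₄*: the pronoun c-commands this R-expression → coindexation would violate Principle C on *[Freya₃'s neighbor]₄*.
*Selin₅*: the pronoun c-commands this R-expression → coindexation would violate Principle C on *Selin₅*.
*Nadia₆*: the pronoun c-commands this R-expression → coindexation would violate Principle C on *Nadia₆*.

none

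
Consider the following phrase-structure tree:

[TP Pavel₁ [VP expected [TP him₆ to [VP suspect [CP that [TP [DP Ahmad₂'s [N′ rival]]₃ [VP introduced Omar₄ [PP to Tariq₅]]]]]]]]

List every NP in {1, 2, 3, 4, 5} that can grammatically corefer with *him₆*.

none

*him* is a pronoun, so Principle B applies: it must be free in its binding domain.
Binding domain of *him₆*: the matrix TP, whose subject is Pavel₁.
*Pavel₁* c-commands the pronoun within its binding domain → coindexation would violate Principle B.
*Ahmad₂*: the pronoun c-commands this R-expression → coindexation would violate Principle C on *Ahmad₂*.
*[Ahmad₂'s rival]₃*: the pronoun c-commands this R-expression → coindexation would violate Principle C on *[Ahmad₂'s rival]₃*.
*Omar₄*: the pronoun c-commands this R-expression → coindexation would violate Principle C on *Omar₄*.
*Tariq₅*: the pronoun c-commands this R-expression → coindexation would violate Principle C on *Tariq₅*.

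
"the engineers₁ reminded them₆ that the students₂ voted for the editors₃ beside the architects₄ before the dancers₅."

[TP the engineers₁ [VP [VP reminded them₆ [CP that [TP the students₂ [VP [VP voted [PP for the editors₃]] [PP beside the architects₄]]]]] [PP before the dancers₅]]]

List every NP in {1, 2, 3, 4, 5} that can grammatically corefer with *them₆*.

*them* is a pronoun, so Principle B applies: it must be free in its binding domain.
Binding domain of *them₆*: the matrix TP, whose subject is the engineers₁.
*the engineers₁* c-commands the pronoun within its binding domain → coindexation would violate Principle B.
*the students₂*: the pronoun c-commands this R-expression → coindexation would violate Principle C on *the students₂*.
*the editors₃*: the pronoun c-commands this R-expression → coindexation would violate Principle C on *the editors₃*.
*the architects₄*: the pronoun c-commands this R-expression → coindexation would violate Principle C on *the architects₄*.
*the dancers₅* and the pronoun do not c-command one another → neither Principle B nor Principle C is at stake; coindexation permitted.

{5}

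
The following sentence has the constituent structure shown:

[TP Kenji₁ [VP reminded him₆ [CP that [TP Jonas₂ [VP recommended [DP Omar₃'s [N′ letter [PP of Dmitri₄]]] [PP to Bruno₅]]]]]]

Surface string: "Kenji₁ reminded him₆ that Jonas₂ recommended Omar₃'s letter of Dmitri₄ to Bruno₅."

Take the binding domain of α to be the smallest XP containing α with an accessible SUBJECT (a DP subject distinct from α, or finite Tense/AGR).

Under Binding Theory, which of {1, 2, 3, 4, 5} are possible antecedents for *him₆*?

none

*him* is a pronoun, so Principle B applies: it must be free in its binding domain.
Binding domain of *him₆*: the matrix TP, whose subject is Kenji₁.
*Kenji₁* c-commands the pronoun within its binding domain → coindexation would violate Principle B.
*Jonas₂*: the pronoun c-commands this R-expression → coindexation would violate Principle C on *Jonas₂*.
*Omar₃*: the pronoun c-commands this R-expression → coindexation would violate Principle C on *Omar₃*.
*Dmitri₄*: the pronoun c-commands this R-expression → coindexation would violate Principle C on *Dmitri₄*.
*Bruno₅*: the pronoun c-commands this R-expression → coindexation would violate Principle C on *Bruno₅*.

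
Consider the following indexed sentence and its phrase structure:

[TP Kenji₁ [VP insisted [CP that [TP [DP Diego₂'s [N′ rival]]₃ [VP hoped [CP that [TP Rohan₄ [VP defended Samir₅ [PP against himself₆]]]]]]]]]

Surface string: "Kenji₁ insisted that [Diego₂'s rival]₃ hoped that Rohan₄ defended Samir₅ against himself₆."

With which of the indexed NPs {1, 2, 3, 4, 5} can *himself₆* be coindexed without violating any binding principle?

{4, 5}

*himself* is an anaphor, so Principle A applies: it must be bound in its binding domain.
Binding domain of *himself₆*: the embedded TP, whose subject is Rohan₄.
*Kenji₁* c-commands the anaphor but is outside its binding domain → cannot satisfy Principle A.
*Diego₂* does not c-command the anaphor → cannot bind it.
*[Diego₂'s rival]₃* c-commands the anaphor but is outside its binding domain → cannot satisfy Principle A.
*Rohan₄* c-commands the anaphor within its binding domain → licit binder.
*Samir₅* c-commands the anaphor within its binding domain → licit binder.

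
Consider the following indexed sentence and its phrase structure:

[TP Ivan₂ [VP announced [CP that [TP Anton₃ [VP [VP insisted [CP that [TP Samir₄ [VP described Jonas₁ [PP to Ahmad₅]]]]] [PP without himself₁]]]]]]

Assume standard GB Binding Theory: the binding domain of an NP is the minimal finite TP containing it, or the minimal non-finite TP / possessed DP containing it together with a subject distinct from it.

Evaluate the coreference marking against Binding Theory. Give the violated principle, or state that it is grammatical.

Principle A

The two coindexed NPs are *Jonas₁* and *himself₁*.
*himself₁* is an anaphor. Principle A requires it to be bound within its binding domain — the embedded TP, whose subject is Anton₃.
Within that domain it is c-commanded by *Anton₃*, which does not share its index.
*Jonas₁* does not c-command the anaphor at all.
The anaphor is unbound in its domain → Principle A violation.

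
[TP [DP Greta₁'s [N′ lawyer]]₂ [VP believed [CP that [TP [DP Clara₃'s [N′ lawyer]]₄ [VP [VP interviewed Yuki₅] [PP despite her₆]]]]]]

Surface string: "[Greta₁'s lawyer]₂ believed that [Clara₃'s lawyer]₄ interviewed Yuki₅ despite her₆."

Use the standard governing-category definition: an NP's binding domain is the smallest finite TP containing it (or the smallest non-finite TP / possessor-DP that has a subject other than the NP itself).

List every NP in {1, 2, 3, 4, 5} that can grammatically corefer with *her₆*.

*her* is a pronoun, so Principle B applies: it must be free in its binding domain.
Binding domain of *her₆*: the embedded TP, whose subject is [Clara₃'s lawyer]₄.
*Greta₁* and the pronoun do not c-command one another → neither Principle B nor Principle C is at stake; coindexation permitted.
*[Greta₁'s lawyer]₂* c-commands the pronoun but from outside its binding domain, and is not c-commanded by it → coindexation permitted.
*Clara₃* and the pronoun do not c-command one another → neither Principle B nor Principle C is at stake; coindexation permitted.
*[Clara₃'s lawyer]₄* c-commands the pronoun within its binding domain → coindexation would violate Principle B.
*Yuki₅* and the pronoun do not c-command one another → neither Principle B nor Principle C is at stake; coindexation permitted.

{1, 2, 3, 5}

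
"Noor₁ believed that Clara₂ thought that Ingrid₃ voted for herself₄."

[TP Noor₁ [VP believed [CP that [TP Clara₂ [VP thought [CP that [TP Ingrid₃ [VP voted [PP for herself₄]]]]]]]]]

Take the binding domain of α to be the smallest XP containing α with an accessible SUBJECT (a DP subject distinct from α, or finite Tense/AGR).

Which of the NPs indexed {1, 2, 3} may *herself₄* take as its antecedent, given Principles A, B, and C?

*herself* is an anaphor, so Principle A applies: it must be bound in its binding domain.
Binding domain of *herself₄*: the embedded TP, whose subject is Ingrid₃.
*Noor₁* c-commands the anaphor but is outside its binding domain → cannot satisfy Principle A.
*Clara₂* c-commands the anaphor but is outside its binding domain → cannot satisfy Principle A.
*Ingrid₃* c-commands the anaphor within its binding domain → licit binder.

{3}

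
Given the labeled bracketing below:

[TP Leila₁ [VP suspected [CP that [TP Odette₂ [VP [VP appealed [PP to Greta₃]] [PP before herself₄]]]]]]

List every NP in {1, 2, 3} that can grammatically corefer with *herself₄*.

*herself* is an anaphor, so Principle A applies: it must be bound in its binding domain.
Binding domain of *herself₄*: the embedded TP, whose subject is Odette₂.
*Leila₁* c-commands the anaphor but is outside its binding domain → cannot satisfy Principle A.
*Odette₂* c-commands the anaphor within its binding domain → licit binder.
*Greta₃* does not c-command the anaphor → cannot bind it.

{2}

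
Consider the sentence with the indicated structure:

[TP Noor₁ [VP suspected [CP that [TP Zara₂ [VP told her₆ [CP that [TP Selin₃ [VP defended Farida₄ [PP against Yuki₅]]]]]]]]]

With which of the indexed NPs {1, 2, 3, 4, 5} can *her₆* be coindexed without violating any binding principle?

*her* is a pronoun, so Principle B applies: it must be free in its binding domain.
Binding domain of *her₆*: the embedded TP, whose subject is Zara₂.
*Noor₁* c-commands the pronoun but from outside its binding domain, and is not c-commanded by it → coindexation permitted.
*Zara₂* c-commands the pronoun within its binding domain → coindexation would violate Principle B.
*Selin₃*: the pronoun c-commands this R-expression → coindexation would violate Principle C on *Selin₃*.
*Farida₄*: the pronoun c-commands this R-expression → coindexation would violate Principle C on *Farida₄*.
*Yuki₅*: the pronoun c-commands this R-expression → coindexation would violate Principle C on *Yuki₅*.

{1}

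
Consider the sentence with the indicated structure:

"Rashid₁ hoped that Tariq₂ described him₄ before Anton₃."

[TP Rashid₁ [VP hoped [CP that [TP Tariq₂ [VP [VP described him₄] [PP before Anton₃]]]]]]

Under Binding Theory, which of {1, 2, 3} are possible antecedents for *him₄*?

*him* is a pronoun, so Principle B applies: it must be free in its binding domain.
Binding domain of *him₄*: the embedded TP, whose subject is Tariq₂.
*Rashid₁* c-commands the pronoun but from outside its binding domain, and is not c-commanded by it → coindexation permitted.
*Tariq₂* c-commands the pronoun within its binding domain → coindexation would violate Principle B.
*Anton₃* and the pronoun do not c-command one another → neither Principle B nor Principle C is at stake; coindexation permitted.

{1, 3}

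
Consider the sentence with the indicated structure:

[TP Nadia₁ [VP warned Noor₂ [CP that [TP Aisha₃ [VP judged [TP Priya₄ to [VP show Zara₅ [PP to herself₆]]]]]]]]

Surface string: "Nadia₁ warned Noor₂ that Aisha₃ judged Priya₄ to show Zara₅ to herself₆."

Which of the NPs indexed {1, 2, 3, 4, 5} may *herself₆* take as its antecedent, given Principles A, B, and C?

{4, 5}

*herself* is an anaphor, so Principle A applies: it must be bound in its binding domain.
Binding domain of *herself₆*: the embedded TP, whose subject is Priya₄.
*Nadia₁* c-commands the anaphor but is outside its binding domain → cannot satisfy Principle A.
*Noor₂* c-commands the anaphor but is outside its binding domain → cannot satisfy Principle A.
*Aisha₃* c-commands the anaphor but is outside its binding domain → cannot satisfy Principle A.
*Priya₄* c-commands the anaphor within its binding domain → licit binder.
*Zara₅* c-commands the anaphor within its binding domain → licit binder.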